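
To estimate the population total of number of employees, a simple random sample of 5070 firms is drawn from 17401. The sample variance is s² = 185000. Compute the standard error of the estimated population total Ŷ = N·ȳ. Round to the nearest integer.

Var(Ŷ) = N²·Var(ȳ) = N²·(1 − n/N)·s²/n.
f = 5070/17401 = 0.29136257; Var(ȳ) = 0.70863743·185000/5070 = 25.857579.
Var(Ŷ) = 17401² · 25.857579 = 7.8295405 × 10^9.
SE(Ŷ) = √(7.8295405 × 10^9) = 88485.

88485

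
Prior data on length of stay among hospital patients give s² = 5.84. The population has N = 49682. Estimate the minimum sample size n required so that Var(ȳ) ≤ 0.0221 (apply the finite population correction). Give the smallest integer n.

Without fpc, n₀ = s²/D = 5.84/0.0221 = 264.2534.
With fpc, (1 − n/N)·s²/n ≤ D requires n ≥ n₀/(1 + n₀/N) = 264.2534/(1 + 264.2534/49682) = 262.8553.
Rounding up, n = 263.

263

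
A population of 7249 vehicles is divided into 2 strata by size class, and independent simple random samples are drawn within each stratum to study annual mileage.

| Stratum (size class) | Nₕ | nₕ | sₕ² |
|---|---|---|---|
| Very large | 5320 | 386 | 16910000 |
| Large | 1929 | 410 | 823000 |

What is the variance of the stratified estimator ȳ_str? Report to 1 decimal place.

Var(ȳ_str) = Σₕ Wₕ²(1 − fₕ)sₕ²/nₕ with Wₕ = Nₕ/N, N = 7249.
Very large: Wₕ = 0.73389433; term = 0.73389433²·(1 − 0.07255639)·16910000/386 = 21883.203.
Large: Wₕ = 0.26610567; term = 0.26610567²·(1 − 0.21254536)·823000/410 = 111.93084.
Sum = 21995.134.

21995.1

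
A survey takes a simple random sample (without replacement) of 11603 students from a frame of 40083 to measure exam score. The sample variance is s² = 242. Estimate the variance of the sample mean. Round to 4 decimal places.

0.0148

Under SRS without replacement, Var(ȳ) = (1 − f)·s²/n with f = n/N = 11603/40083 = 0.28947434.
Var(ȳ) = (1 − 0.28947434)·242/11603 = 0.71052566·0.020856675 = 0.014819203.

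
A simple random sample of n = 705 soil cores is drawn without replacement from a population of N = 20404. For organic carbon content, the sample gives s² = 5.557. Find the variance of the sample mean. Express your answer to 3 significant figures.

0.00761

Under SRS without replacement, Var(ȳ) = (1 − f)·s²/n with f = n/N = 705/20404 = 0.03455205.
Var(ȳ) = (1 − 0.03455205)·5.557/705 = 0.96544795·0.0078822695 = 0.0076099209.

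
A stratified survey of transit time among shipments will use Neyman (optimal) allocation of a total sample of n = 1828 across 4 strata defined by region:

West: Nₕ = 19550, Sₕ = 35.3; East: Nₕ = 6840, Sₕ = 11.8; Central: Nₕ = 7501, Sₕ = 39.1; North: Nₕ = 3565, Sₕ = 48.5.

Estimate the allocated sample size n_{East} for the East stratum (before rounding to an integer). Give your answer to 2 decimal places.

Neyman allocation: nₕ = n·NₕSₕ / Σⱼ NⱼSⱼ.
Σ NⱼSⱼ = 19550·35.3 + 6840·11.8 + 7501·39.1 + 3565·48.5 = 1.2370186 × 10^6.
n_{East} = 1828·6840·11.8 / (1.2370186 × 10^6) = 119.27.

119.27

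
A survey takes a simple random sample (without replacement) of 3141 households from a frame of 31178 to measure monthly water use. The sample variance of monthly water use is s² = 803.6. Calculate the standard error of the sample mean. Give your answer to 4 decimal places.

Under SRS without replacement, Var(ȳ) = (1 − f)·s²/n with f = n/N = 3141/31178 = 0.10074411.
Var(ȳ) = (1 − 0.10074411)·803.6/3141 = 0.89925589·0.25584209 = 0.2300675.
SE(ȳ) = √(0.2300675) = 0.4797.

0.4797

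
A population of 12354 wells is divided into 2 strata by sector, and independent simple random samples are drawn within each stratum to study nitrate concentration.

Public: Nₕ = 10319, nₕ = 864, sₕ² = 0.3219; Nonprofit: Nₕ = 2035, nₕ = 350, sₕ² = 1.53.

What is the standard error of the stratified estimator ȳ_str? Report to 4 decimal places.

0.0183

Var(ȳ_str) = Σₕ Wₕ²(1 − fₕ)sₕ²/nₕ with Wₕ = Nₕ/N, N = 12354.
Public: Wₕ = 0.83527602; term = 0.83527602²·(1 − 0.08372904)·0.3219/864 = 2.3817226 × 10^-4.
Nonprofit: Wₕ = 0.16472398; term = 0.16472398²·(1 − 0.17199017)·1.53/350 = 9.8213799 × 10^-5.
Sum = 3.3638606 × 10^-4.
SE = √(3.3638606 × 10^-4) = 0.0183.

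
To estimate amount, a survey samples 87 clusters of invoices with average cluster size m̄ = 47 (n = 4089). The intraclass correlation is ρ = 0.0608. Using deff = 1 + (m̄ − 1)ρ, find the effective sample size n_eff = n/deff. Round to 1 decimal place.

deff = 1 + (47 − 1)·0.0608 = 1 + 2.7968 = 3.7968.
n_eff = 4089 / 3.7968 = 1077.0.

1077.0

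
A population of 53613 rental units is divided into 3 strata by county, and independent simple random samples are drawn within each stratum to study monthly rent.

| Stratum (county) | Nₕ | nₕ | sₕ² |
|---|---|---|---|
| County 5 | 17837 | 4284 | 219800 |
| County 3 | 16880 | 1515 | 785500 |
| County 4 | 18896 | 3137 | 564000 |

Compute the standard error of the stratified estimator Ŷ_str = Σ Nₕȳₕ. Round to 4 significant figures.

Var(Ŷ_str) = Σₕ Nₕ²(1 − fₕ)sₕ²/nₕ.
County 5: 17837²·(1 − 4284/17837)·219800/4284 = 1.2403249 × 10^10.
County 3: 16880²·(1 − 1515/16880)·785500/1515 = 1.3447407 × 10^11.
County 4: 18896²·(1 − 3137/18896)·564000/3137 = 5.3538121 × 10^10.
Sum = 2.0041544 × 10^11.
SE = √(2.0041544 × 10^11) = 447700.

447700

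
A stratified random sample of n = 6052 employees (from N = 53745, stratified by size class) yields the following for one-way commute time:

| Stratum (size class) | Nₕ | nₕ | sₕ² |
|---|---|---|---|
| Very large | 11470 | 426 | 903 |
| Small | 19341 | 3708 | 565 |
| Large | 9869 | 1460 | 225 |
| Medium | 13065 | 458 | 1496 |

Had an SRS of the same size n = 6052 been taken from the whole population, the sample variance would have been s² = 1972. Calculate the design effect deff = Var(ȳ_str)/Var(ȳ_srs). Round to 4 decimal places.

Var(ȳ_str) = Σ Wₕ²(1−fₕ)sₕ²/nₕ with Wₕ = Nₕ/53745:
  Very large: (11470/53745)²·(1−426/11470)·903/426 = 0.092959083
  Small: (19341/53745)²·(1−3708/19341)·565/3708 = 0.015949749
  Large: (9869/53745)²·(1−1460/9869)·225/1460 = 0.004427627
  Medium: (13065/53745)²·(1−458/13065)·1496/458 = 0.18625638
  → Var(ȳ_str) = 0.29959284.
Var(ȳ_srs) = (1 − 6052/53745)·1972/6052 = 0.28915091.
deff = 0.29959284 / 0.28915091 = 1.0361.

1.0361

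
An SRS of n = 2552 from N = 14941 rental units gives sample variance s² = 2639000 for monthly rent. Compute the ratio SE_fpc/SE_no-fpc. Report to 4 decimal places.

f = n/N = 2552/14941 = 0.17080517.
SE_no-fpc = √(s²/n) = 32.157284; SE_fpc = √((1−f)s²/n) = 29.282466.
Ratio = √(1−f) = 0.91060136.

0.9106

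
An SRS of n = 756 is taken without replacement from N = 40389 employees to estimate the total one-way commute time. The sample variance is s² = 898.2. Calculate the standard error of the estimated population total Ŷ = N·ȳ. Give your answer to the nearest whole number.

Var(Ŷ) = N²·Var(ȳ) = N²·(1 − n/N)·s²/n.
f = 756/40389 = 0.01871797; Var(ȳ) = 0.98128203·898.2/756 = 1.1658565.
Var(Ŷ) = 40389² · 1.1658565 = 1.9018283 × 10^9.
SE(Ŷ) = √(1.9018283 × 10^9) = 43610.

43610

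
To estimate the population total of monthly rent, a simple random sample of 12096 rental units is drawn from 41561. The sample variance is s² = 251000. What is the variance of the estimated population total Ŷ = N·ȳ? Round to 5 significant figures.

2.5411 × 10^10

Var(Ŷ) = N²·Var(ȳ) = N²·(1 − n/N)·s²/n.
f = 12096/41561 = 0.29104208; Var(ȳ) = 0.70895792·251000/12096 = 14.711346.
Var(Ŷ) = 41561² · 14.711346 = 2.5411154 × 10^10.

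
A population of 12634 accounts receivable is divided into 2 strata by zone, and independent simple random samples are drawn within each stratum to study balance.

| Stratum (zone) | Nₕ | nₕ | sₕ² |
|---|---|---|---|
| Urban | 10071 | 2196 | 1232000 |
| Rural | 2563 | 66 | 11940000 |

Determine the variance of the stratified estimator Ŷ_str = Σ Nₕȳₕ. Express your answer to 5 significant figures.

Var(Ŷ_str) = Σₕ Nₕ²(1 − fₕ)sₕ²/nₕ.
Urban: 10071²·(1 − 2196/10071)·1232000/2196 = 4.4494008 × 10^10.
Rural: 2563²·(1 − 66/2563)·11940000/66 = 1.157784 × 10^12.
Sum = 1.202278 × 10^12.

1.2023 × 10^12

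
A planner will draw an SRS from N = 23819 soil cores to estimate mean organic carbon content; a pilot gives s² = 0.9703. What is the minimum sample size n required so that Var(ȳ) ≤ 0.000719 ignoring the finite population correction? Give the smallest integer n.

Without fpc, n₀ = s²/D = 0.9703/0.000719 = 1349.5132.
Rounding up, n = 1350.

1350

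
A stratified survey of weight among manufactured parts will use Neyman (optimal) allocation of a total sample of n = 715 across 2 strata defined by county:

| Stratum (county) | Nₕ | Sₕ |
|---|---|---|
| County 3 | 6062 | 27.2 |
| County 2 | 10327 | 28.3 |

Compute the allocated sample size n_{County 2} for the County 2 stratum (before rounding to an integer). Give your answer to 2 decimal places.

Neyman allocation: nₕ = n·NₕSₕ / Σⱼ NⱼSⱼ.
Σ NⱼSⱼ = 6062·27.2 + 10327·28.3 = 457140.5.
n_{County 2} = 715·10327·28.3 / 457140.5 = 457.11.

457.11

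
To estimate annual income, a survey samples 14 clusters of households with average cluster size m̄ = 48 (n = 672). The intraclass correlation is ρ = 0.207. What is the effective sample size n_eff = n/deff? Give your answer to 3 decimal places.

deff = 1 + (48 − 1)·0.207 = 1 + 9.729 = 10.729.
n_eff = 672 / 10.729 = 62.634.

62.634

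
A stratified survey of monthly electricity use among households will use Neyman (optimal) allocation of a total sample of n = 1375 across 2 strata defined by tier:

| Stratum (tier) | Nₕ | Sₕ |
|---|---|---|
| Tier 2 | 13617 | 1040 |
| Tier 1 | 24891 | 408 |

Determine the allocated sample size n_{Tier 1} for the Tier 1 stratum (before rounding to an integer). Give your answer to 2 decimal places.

574.24

Neyman allocation: nₕ = n·NₕSₕ / Σⱼ NⱼSⱼ.
Σ NⱼSⱼ = 13617·1040 + 24891·408 = 2.4317208 × 10^7.
n_{Tier 1} = 1375·24891·408 / (2.4317208 × 10^7) = 574.24.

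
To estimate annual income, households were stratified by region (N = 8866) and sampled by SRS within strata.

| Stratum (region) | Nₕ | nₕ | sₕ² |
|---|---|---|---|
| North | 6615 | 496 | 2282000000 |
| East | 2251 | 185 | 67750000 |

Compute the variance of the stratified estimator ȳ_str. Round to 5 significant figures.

2.3908 × 10^6

Var(ȳ_str) = Σₕ Wₕ²(1 − fₕ)sₕ²/nₕ with Wₕ = Nₕ/N, N = 8866.
North: Wₕ = 0.74610873; term = 0.74610873²·(1 − 0.07498110)·2282000000/496 = 2.3691296 × 10^6.
East: Wₕ = 0.25389127; term = 0.25389127²·(1 − 0.08218570)·67750000/185 = 21666.459.
Sum = 2.3907961 × 10^6.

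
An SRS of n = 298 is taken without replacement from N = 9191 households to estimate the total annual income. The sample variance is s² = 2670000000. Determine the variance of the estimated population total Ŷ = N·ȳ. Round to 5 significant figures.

7.3233 × 10^14

Var(Ŷ) = N²·Var(ȳ) = N²·(1 − n/N)·s²/n.
f = 298/9191 = 0.03242302; Var(ȳ) = 0.96757698·2670000000/298 = 8.66923 × 10^6.
Var(Ŷ) = 9191² · (8.66923 × 10^6) = 7.323287 × 10^14.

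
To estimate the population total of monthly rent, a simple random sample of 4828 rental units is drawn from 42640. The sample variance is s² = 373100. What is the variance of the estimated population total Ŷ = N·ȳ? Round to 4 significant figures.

Var(Ŷ) = N²·Var(ȳ) = N²·(1 − n/N)·s²/n.
f = 4828/42640 = 0.11322702; Var(ȳ) = 0.88677298·373100/4828 = 68.528376.
Var(Ŷ) = 42640² · 68.528376 = 1.2459621 × 10^11.

1.246 × 10^11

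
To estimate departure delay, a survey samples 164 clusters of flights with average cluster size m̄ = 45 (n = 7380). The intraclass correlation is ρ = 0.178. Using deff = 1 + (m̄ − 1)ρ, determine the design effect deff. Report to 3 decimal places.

deff = 1 + (45 − 1)·0.178 = 1 + 7.832 = 8.832.

8.832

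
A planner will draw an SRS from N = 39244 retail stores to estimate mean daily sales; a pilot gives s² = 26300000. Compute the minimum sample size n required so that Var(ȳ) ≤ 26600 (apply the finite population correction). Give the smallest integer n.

965

Without fpc, n₀ = s²/D = 26300000/26600 = 988.7218.
With fpc, (1 − n/N)·s²/n ≤ D requires n ≥ n₀/(1 + n₀/N) = 988.7218/(1 + 988.7218/39244) = 964.4239.
Rounding up, n = 965.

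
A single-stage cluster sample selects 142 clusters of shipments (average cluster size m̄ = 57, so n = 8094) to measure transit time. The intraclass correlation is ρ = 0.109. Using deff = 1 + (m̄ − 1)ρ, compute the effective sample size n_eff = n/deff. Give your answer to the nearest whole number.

deff = 1 + (57 − 1)·0.109 = 1 + 6.104 = 7.104.
n_eff = 8094 / 7.104 = 1139.

1139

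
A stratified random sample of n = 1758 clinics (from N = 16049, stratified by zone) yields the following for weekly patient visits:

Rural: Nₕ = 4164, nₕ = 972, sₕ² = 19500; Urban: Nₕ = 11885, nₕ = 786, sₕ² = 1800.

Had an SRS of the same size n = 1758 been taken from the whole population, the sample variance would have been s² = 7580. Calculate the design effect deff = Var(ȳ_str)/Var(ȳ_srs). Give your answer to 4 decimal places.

Var(ȳ_str) = Σ Wₕ²(1−fₕ)sₕ²/nₕ with Wₕ = Nₕ/16049:
  Rural: (4164/16049)²·(1−972/4164)·19500/972 = 1.0352518
  Urban: (11885/16049)²·(1−786/11885)·1800/786 = 1.1728353
  → Var(ȳ_str) = 2.2080871.
Var(ȳ_srs) = (1 − 1758/16049)·7580/1758 = 3.8394143.
deff = 2.2080871 / 3.8394143 = 0.5751.

0.5751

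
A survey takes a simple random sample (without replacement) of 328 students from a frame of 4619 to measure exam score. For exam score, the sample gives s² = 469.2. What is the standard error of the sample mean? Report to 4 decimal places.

1.1528

Under SRS without replacement, Var(ȳ) = (1 − f)·s²/n with f = n/N = 328/4619 = 0.07101104.
Var(ȳ) = (1 − 0.07101104)·469.2/328 = 0.92898896·1.4304878 = 1.3289074.
SE(ȳ) = √(1.3289074) = 1.1528.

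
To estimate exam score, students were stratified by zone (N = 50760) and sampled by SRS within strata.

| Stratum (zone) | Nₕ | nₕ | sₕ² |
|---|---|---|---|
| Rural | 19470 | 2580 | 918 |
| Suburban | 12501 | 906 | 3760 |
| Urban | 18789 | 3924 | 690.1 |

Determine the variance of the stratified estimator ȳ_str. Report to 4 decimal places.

Var(ȳ_str) = Σₕ Wₕ²(1 − fₕ)sₕ²/nₕ with Wₕ = Nₕ/N, N = 50760.
Rural: Wₕ = 0.38356974; term = 0.38356974²·(1 − 0.13251156)·918/2580 = 0.045412494.
Suburban: Wₕ = 0.24627660; term = 0.24627660²·(1 − 0.07247420)·3760/906 = 0.23347045.
Urban: Wₕ = 0.37015366; term = 0.37015366²·(1 − 0.20884560)·690.1/3924 = 0.019063752.
Sum = 0.2979467.

0.2979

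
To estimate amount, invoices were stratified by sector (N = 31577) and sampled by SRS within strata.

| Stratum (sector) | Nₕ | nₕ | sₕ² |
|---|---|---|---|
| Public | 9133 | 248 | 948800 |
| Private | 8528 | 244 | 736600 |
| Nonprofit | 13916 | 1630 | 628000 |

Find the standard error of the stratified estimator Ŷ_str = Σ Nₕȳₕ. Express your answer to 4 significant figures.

Var(Ŷ_str) = Σₕ Nₕ²(1 − fₕ)sₕ²/nₕ.
Public: 9133²·(1 − 248/9133)·948800/248 = 3.1045159 × 10^11.
Private: 8528²·(1 − 244/8528)·736600/244 = 2.1326971 × 10^11.
Nonprofit: 13916²·(1 − 1630/13916)·628000/1630 = 6.5871412 × 10^10.
Sum = 5.8959271 × 10^11.
SE = √(5.8959271 × 10^11) = 767800.

767800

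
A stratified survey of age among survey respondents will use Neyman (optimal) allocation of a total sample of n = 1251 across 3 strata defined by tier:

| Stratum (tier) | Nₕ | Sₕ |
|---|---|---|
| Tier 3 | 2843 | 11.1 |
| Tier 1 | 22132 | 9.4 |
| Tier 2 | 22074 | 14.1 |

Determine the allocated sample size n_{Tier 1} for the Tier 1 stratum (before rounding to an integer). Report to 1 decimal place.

Neyman allocation: nₕ = n·NₕSₕ / Σⱼ NⱼSⱼ.
Σ NⱼSⱼ = 2843·11.1 + 22132·9.4 + 22074·14.1 = 550841.5.
n_{Tier 1} = 1251·22132·9.4 / 550841.5 = 472.5.

472.5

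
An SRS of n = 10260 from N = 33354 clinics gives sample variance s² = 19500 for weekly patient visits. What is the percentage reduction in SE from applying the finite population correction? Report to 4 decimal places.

f = n/N = 10260/33354 = 0.30760928.
SE_no-fpc = √(s²/n) = 1.378617; SE_fpc = √((1−f)s²/n) = 1.1471474.
Ratio = √(1−f) = 0.83210018. Reduction = 100·(1 − 0.83210018) = 16.7900%.

16.7900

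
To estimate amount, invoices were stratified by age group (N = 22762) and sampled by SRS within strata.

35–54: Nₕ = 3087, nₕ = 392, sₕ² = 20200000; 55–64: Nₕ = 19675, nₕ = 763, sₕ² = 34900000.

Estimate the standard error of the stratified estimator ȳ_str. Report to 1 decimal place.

Var(ȳ_str) = Σₕ Wₕ²(1 − fₕ)sₕ²/nₕ with Wₕ = Nₕ/N, N = 22762.
35–54: Wₕ = 0.13562077; term = 0.13562077²·(1 − 0.12698413)·20200000/392 = 827.44639.
55–64: Wₕ = 0.86437923; term = 0.86437923²·(1 − 0.03878018)·34900000/763 = 32849.764.
Sum = 33677.21.
SE = √(33677.21) = 183.5.

183.5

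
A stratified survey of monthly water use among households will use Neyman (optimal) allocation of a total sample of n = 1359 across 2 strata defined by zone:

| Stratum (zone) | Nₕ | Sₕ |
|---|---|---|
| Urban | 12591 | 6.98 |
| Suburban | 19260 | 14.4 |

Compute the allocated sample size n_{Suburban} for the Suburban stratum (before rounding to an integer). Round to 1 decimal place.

1032.0

Neyman allocation: nₕ = n·NₕSₕ / Σⱼ NⱼSⱼ.
Σ NⱼSⱼ = 12591·6.98 + 19260·14.4 = 365229.18.
n_{Suburban} = 1359·19260·14.4 / 365229.18 = 1032.0.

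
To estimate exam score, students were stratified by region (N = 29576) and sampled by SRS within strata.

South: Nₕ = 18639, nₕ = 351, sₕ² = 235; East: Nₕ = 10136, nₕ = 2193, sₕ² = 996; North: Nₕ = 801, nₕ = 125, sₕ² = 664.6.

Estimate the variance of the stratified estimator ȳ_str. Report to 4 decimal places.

Var(ȳ_str) = Σₕ Wₕ²(1 − fₕ)sₕ²/nₕ with Wₕ = Nₕ/N, N = 29576.
South: Wₕ = 0.63020692; term = 0.63020692²·(1 − 0.01883148)·235/351 = 0.26089797.
East: Wₕ = 0.34271031; term = 0.34271031²·(1 − 0.21635754)·996/2193 = 0.041801609.
North: Wₕ = 0.02708277; term = 0.02708277²·(1 − 0.15605493)·664.6/125 = 0.0032911726.
Sum = 0.30599075.

0.3060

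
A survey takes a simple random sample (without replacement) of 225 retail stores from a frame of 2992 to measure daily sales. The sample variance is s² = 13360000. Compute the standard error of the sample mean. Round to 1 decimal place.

234.3

Under SRS without replacement, Var(ȳ) = (1 − f)·s²/n with f = n/N = 225/2992 = 0.07520053.
Var(ȳ) = (1 − 0.07520053)·13360000/225 = 0.92479947·59377.778 = 54912.537.
SE(ȳ) = √(54912.537) = 234.3.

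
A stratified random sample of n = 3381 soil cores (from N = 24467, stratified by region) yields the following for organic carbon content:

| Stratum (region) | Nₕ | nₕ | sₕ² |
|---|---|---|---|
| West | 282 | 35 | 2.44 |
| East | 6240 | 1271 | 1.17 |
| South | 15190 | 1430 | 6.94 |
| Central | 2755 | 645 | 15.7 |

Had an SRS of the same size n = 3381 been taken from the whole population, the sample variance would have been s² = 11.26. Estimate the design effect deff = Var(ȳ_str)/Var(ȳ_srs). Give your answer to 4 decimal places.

0.6922

Var(ȳ_str) = Σ Wₕ²(1−fₕ)sₕ²/nₕ with Wₕ = Nₕ/24467:
  West: (282/24467)²·(1−35/282)·2.44/35 = 8.1115976 × 10^-6
  East: (6240/24467)²·(1−1271/6240)·1.17/1271 = 4.7679584 × 10^-5
  South: (15190/24467)²·(1−1430/15190)·6.94/1430 = 0.0016944868
  Central: (2755/24467)²·(1−645/2755)·15.7/645 = 2.3636466 × 10^-4
  → Var(ȳ_str) = 0.0019866426.
Var(ȳ_srs) = (1 − 3381/24467)·11.26/3381 = 0.0028701639.
deff = 0.0019866426 / 0.0028701639 = 0.6922.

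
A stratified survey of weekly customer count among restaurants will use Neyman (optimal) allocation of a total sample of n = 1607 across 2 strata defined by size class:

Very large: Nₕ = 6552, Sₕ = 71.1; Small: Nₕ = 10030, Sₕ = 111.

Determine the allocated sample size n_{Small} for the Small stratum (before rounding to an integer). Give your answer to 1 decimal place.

1132.9

Neyman allocation: nₕ = n·NₕSₕ / Σⱼ NⱼSⱼ.
Σ NⱼSⱼ = 6552·71.1 + 10030·111 = 1.5791772 × 10^6.
n_{Small} = 1607·10030·111 / (1.5791772 × 10^6) = 1132.9.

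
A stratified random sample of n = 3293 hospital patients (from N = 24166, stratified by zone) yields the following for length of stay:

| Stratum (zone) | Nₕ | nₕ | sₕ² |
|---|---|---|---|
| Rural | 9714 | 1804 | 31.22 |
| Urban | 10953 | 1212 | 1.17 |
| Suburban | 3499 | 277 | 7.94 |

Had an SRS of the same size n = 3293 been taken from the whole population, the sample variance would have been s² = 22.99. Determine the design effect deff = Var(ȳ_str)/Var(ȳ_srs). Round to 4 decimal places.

0.4986

Var(ȳ_str) = Σ Wₕ²(1−fₕ)sₕ²/nₕ with Wₕ = Nₕ/24166:
  Rural: (9714/24166)²·(1−1804/9714)·31.22/1804 = 0.0022769915
  Urban: (10953/24166)²·(1−1212/10953)·1.17/1212 = 1.7636416 × 10^-4
  Suburban: (3499/24166)²·(1−277/3499)·7.94/277 = 5.5335096 × 10^-4
  → Var(ȳ_str) = 0.0030067066.
Var(ȳ_srs) = (1 − 3293/24166)·22.99/3293 = 0.0060301393.
deff = 0.0030067066 / 0.0060301393 = 0.4986.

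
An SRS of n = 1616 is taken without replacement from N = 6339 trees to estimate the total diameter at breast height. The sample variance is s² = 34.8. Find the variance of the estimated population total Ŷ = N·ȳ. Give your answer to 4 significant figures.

644700

Var(Ŷ) = N²·Var(ȳ) = N²·(1 − n/N)·s²/n.
f = 1616/6339 = 0.25492980; Var(ȳ) = 0.74507020·34.8/1616 = 0.016044829.
Var(Ŷ) = 6339² · 0.016044829 = 644728.1.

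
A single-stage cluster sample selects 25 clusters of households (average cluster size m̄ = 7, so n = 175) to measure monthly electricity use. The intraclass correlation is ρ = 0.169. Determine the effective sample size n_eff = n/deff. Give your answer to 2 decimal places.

86.89

deff = 1 + (7 − 1)·0.169 = 1 + 1.014 = 2.014.
n_eff = 175 / 2.014 = 86.89.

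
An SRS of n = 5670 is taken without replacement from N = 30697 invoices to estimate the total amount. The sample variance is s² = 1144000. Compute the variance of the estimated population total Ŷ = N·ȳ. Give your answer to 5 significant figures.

Var(Ŷ) = N²·Var(ȳ) = N²·(1 − n/N)·s²/n.
f = 5670/30697 = 0.18470860; Var(ȳ) = 0.81529140·1144000/5670 = 164.49618.
Var(Ŷ) = 30697² · 164.49618 = 1.5500571 × 10^11.

1.5501 × 10^11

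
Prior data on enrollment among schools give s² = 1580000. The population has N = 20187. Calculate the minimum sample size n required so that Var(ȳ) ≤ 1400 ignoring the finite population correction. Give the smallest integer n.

Without fpc, n₀ = s²/D = 1580000/1400 = 1128.5714.
Rounding up, n = 1129.

1129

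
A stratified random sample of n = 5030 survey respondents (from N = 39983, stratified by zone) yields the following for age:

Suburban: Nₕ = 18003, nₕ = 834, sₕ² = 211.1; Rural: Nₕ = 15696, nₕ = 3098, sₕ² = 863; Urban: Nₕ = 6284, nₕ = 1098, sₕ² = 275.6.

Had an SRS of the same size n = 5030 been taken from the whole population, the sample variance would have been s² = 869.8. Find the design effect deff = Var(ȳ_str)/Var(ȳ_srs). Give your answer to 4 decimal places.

0.5855

Var(ȳ_str) = Σ Wₕ²(1−fₕ)sₕ²/nₕ with Wₕ = Nₕ/39983:
  Suburban: (18003/39983)²·(1−834/18003)·211.1/834 = 0.048939701
  Rural: (15696/39983)²·(1−3098/15696)·863/3098 = 0.034456346
  Urban: (6284/39983)²·(1−1098/6284)·275.6/1098 = 0.0051167572
  → Var(ȳ_str) = 0.088512804.
Var(ȳ_srs) = (1 − 5030/39983)·869.8/5030 = 0.15116822.
deff = 0.088512804 / 0.15116822 = 0.5855.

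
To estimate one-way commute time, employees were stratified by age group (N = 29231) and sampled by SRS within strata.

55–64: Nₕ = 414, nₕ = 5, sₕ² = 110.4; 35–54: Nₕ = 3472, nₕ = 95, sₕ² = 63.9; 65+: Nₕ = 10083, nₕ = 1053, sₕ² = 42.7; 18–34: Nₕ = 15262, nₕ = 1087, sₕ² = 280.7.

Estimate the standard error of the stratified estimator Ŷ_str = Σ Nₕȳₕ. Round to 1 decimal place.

Var(Ŷ_str) = Σₕ Nₕ²(1 − fₕ)sₕ²/nₕ.
55–64: 414²·(1 − 5/414)·110.4/5 = 3.7387181 × 10^6.
35–54: 3472²·(1 − 95/3472)·63.9/95 = 7.8865676 × 10^6.
65+: 10083²·(1 − 1053/10083)·42.7/1053 = 3.6921303 × 10^6.
18–34: 15262²·(1 − 1087/15262)·280.7/1087 = 5.5865975 × 10^7.
Sum = 7.1183391 × 10^7.
SE = √(7.1183391 × 10^7) = 8437.0.

8437.0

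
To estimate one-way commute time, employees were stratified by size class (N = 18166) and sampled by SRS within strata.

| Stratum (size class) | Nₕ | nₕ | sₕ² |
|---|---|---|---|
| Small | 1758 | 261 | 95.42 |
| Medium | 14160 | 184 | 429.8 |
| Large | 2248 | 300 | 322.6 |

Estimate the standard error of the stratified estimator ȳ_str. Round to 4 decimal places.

1.1908

Var(ȳ_str) = Σₕ Wₕ²(1 − fₕ)sₕ²/nₕ with Wₕ = Nₕ/N, N = 18166.
Small: Wₕ = 0.09677419; term = 0.09677419²·(1 − 0.14846416)·95.42/261 = 0.0029155531.
Medium: Wₕ = 0.77947815; term = 0.77947815²·(1 − 0.01299435)·429.8/184 = 1.4007999.
Large: Wₕ = 0.12374766; term = 0.12374766²·(1 − 0.13345196)·322.6/300 = 0.014269533.
Sum = 1.417985.
SE = √(1.417985) = 1.1908.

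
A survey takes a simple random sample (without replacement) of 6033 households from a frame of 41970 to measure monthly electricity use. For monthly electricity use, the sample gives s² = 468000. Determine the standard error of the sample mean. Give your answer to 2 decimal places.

8.15

Under SRS without replacement, Var(ȳ) = (1 − f)·s²/n with f = n/N = 6033/41970 = 0.14374553.
Var(ȳ) = (1 − 0.14374553)·468000/6033 = 0.85625447·77.573347 = 66.422525.
SE(ȳ) = √(66.422525) = 8.15.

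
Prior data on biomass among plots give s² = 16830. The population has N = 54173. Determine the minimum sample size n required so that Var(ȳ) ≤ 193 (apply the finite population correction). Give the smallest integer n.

88

Without fpc, n₀ = s²/D = 16830/193 = 87.2021.
With fpc, (1 − n/N)·s²/n ≤ D requires n ≥ n₀/(1 + n₀/N) = 87.2021/(1 + 87.2021/54173) = 87.0620.
Rounding up, n = 88.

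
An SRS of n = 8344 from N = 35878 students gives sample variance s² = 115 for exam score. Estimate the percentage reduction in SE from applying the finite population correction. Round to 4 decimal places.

f = n/N = 8344/35878 = 0.23256592.
SE_no-fpc = √(s²/n) = 0.11739829; SE_fpc = √((1−f)s²/n) = 0.10284479.
Ratio = √(1−f) = 0.87603315. Reduction = 100·(1 − 0.87603315) = 12.3967%.

12.3967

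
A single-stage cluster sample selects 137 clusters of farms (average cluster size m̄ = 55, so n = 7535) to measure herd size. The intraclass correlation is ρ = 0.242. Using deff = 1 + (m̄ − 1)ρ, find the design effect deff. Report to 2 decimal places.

14.07

deff = 1 + (55 − 1)·0.242 = 1 + 13.068 = 14.068.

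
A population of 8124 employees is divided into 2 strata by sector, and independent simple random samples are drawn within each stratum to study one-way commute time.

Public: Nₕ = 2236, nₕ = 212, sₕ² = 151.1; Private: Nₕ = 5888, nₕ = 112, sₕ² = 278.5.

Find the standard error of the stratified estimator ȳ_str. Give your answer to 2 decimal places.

1.15

Var(ȳ_str) = Σₕ Wₕ²(1 − fₕ)sₕ²/nₕ with Wₕ = Nₕ/N, N = 8124.
Public: Wₕ = 0.27523387; term = 0.27523387²·(1 − 0.09481216)·151.1/212 = 0.048873234.
Private: Wₕ = 0.72476613; term = 0.72476613²·(1 − 0.01902174)·278.5/112 = 1.2813339.
Sum = 1.3302071.
SE = √(1.3302071) = 1.15.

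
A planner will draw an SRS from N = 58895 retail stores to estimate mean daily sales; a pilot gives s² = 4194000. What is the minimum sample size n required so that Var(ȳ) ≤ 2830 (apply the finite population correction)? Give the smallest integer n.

Without fpc, n₀ = s²/D = 4194000/2830 = 1481.9788.
With fpc, (1 − n/N)·s²/n ≤ D requires n ≥ n₀/(1 + n₀/N) = 1481.9788/(1 + 1481.9788/58895) = 1445.6030.
Rounding up, n = 1446.

1446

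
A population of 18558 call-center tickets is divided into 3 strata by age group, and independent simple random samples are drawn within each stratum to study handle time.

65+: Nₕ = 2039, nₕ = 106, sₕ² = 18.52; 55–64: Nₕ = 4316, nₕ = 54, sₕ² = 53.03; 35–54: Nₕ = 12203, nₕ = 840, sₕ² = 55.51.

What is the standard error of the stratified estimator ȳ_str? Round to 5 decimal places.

0.28471

Var(ȳ_str) = Σₕ Wₕ²(1 − fₕ)sₕ²/nₕ with Wₕ = Nₕ/N, N = 18558.
65+: Wₕ = 0.10987175; term = 0.10987175²·(1 − 0.05198627)·18.52/106 = 0.0019995021.
55–64: Wₕ = 0.23256816; term = 0.23256816²·(1 − 0.01251158)·53.03/54 = 0.052451801.
35–54: Wₕ = 0.65756008; term = 0.65756008²·(1 − 0.06883553)·55.51/840 = 0.02660659.
Sum = 0.081057893.
SE = √(0.081057893) = 0.28471.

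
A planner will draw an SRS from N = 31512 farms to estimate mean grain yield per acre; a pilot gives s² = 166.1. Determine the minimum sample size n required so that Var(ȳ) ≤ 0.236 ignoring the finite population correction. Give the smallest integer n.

704

Without fpc, n₀ = s²/D = 166.1/0.236 = 703.8136.
Rounding up, n = 704.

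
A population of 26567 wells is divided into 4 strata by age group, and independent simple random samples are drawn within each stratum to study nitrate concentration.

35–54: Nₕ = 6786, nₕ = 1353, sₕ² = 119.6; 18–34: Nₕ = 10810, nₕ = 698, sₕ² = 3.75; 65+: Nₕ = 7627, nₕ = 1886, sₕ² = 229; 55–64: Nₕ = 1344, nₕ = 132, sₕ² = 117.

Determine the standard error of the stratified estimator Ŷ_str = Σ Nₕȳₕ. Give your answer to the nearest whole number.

3257

Var(Ŷ_str) = Σₕ Nₕ²(1 − fₕ)sₕ²/nₕ.
35–54: 6786²·(1 − 1353/6786)·119.6/1353 = 3.2590194 × 10^6.
18–34: 10810²·(1 − 698/10810)·3.75/698 = 587271.06.
65+: 7627²·(1 − 1886/7627)·229/1886 = 5.3166135 × 10^6.
55–64: 1344²·(1 − 132/1344)·117/132 = 1.4438225 × 10^6.
Sum = 1.0606726 × 10^7.
SE = √(1.0606726 × 10^7) = 3257.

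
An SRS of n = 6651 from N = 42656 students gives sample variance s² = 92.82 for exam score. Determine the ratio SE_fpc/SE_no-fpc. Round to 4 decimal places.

f = n/N = 6651/42656 = 0.15592179.
SE_no-fpc = √(s²/n) = 0.11813465; SE_fpc = √((1−f)s²/n) = 0.10853471.
Ratio = √(1−f) = 0.91873729.

0.9187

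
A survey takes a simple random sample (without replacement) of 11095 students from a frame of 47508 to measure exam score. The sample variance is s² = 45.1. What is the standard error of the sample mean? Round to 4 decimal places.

0.0558

Under SRS without replacement, Var(ȳ) = (1 − f)·s²/n with f = n/N = 11095/47508 = 0.23353961.
Var(ȳ) = (1 − 0.23353961)·45.1/11095 = 0.76646039·0.0040648941 = 0.0031155803.
SE(ȳ) = √(0.0031155803) = 0.0558.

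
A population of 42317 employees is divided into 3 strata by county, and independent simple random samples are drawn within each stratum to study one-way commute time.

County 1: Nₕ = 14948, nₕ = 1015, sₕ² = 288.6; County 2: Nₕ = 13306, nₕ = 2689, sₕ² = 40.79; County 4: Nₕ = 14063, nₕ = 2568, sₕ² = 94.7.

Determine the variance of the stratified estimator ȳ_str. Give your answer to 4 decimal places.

Var(ȳ_str) = Σₕ Wₕ²(1 − fₕ)sₕ²/nₕ with Wₕ = Nₕ/N, N = 42317.
County 1: Wₕ = 0.35323865; term = 0.35323865²·(1 − 0.06790206)·288.6/1015 = 0.033069549.
County 2: Wₕ = 0.31443628; term = 0.31443628²·(1 − 0.20208928)·40.79/2689 = 0.0011966923.
County 4: Wₕ = 0.33232507; term = 0.33232507²·(1 − 0.18260684)·94.7/2568 = 0.0033289875.
Sum = 0.037595229.

0.0376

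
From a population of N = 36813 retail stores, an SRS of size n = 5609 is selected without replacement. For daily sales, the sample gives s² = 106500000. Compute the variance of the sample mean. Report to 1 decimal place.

Under SRS without replacement, Var(ȳ) = (1 − f)·s²/n with f = n/N = 5609/36813 = 0.15236465.
Var(ȳ) = (1 − 0.15236465)·106500000/5609 = 0.84763535·18987.342 = 16094.342.

16094.3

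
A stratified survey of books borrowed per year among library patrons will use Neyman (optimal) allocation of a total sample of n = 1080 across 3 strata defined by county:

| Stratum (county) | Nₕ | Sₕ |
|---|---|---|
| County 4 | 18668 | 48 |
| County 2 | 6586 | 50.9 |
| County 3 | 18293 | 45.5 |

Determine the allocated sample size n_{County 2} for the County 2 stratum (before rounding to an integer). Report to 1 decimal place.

Neyman allocation: nₕ = n·NₕSₕ / Σⱼ NⱼSⱼ.
Σ NⱼSⱼ = 18668·48 + 6586·50.9 + 18293·45.5 = 2.0636229 × 10^6.
n_{County 2} = 1080·6586·50.9 / (2.0636229 × 10^6) = 175.4.

175.4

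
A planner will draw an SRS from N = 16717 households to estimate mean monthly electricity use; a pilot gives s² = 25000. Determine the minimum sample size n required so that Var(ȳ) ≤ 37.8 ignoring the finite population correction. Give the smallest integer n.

Without fpc, n₀ = s²/D = 25000/37.8 = 661.3757.
Rounding up, n = 662.

662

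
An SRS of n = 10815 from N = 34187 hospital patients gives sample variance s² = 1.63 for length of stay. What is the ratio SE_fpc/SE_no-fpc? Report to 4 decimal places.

0.8268

f = n/N = 10815/34187 = 0.31634832.
SE_no-fpc = √(s²/n) = 0.012276669; SE_fpc = √((1−f)s²/n) = 0.010150747.
Ratio = √(1−f) = 0.82683232.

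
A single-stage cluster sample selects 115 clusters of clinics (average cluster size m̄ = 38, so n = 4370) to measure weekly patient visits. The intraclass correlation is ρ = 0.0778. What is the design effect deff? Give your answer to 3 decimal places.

deff = 1 + (38 − 1)·0.0778 = 1 + 2.8786 = 3.8786.

3.879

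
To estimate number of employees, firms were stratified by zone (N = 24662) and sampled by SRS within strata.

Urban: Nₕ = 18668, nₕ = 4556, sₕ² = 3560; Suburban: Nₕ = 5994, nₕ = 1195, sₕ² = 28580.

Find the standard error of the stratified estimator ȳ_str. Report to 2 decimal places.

Var(ȳ_str) = Σₕ Wₕ²(1 − fₕ)sₕ²/nₕ with Wₕ = Nₕ/N, N = 24662.
Urban: Wₕ = 0.75695402; term = 0.75695402²·(1 − 0.24405400)·3560/4556 = 0.3384512.
Suburban: Wₕ = 0.24304598; term = 0.24304598²·(1 − 0.19936603)·28580/1195 = 1.131111.
Sum = 1.4695622.
SE = √(1.4695622) = 1.21.

1.21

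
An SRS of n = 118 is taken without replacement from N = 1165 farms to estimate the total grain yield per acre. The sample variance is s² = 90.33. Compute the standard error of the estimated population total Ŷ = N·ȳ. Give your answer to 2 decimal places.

Var(Ŷ) = N²·Var(ȳ) = N²·(1 − n/N)·s²/n.
f = 118/1165 = 0.10128755; Var(ȳ) = 0.89871245·90.33/118 = 0.68797199.
Var(Ŷ) = 1165² · 0.68797199 = 933732.78.
SE(Ŷ) = √(933732.78) = 966.30.

966.30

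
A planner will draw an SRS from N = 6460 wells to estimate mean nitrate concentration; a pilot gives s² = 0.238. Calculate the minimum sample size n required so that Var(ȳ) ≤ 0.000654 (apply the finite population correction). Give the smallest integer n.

345

Without fpc, n₀ = s²/D = 0.238/0.000654 = 363.9144.
With fpc, (1 − n/N)·s²/n ≤ D requires n ≥ n₀/(1 + n₀/N) = 363.9144/(1 + 363.9144/6460) = 344.5071.
Rounding up, n = 345.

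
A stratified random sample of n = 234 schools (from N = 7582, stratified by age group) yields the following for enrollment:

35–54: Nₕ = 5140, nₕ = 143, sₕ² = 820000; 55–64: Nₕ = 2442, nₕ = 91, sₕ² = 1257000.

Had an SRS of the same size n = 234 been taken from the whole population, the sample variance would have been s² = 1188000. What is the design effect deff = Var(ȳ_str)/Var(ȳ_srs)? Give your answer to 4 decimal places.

0.8011

Var(ȳ_str) = Σ Wₕ²(1−fₕ)sₕ²/nₕ with Wₕ = Nₕ/7582:
  35–54: (5140/7582)²·(1−143/5140)·820000/143 = 2562.0212
  55–64: (2442/7582)²·(1−91/2442)·1257000/91 = 1379.5092
  → Var(ȳ_str) = 3941.5304.
Var(ȳ_srs) = (1 − 234/7582)·1188000/234 = 4920.2362.
deff = 3941.5304 / 4920.2362 = 0.8011.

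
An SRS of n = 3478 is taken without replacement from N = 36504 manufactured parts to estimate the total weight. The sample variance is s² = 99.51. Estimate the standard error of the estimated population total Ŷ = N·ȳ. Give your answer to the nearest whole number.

Var(Ŷ) = N²·Var(ȳ) = N²·(1 − n/N)·s²/n.
f = 3478/36504 = 0.09527723; Var(ȳ) = 0.90472277·99.51/3478 = 0.025885268.
Var(Ŷ) = 36504² · 0.025885268 = 3.4493207 × 10^7.
SE(Ŷ) = √(3.4493207 × 10^7) = 5873.

5873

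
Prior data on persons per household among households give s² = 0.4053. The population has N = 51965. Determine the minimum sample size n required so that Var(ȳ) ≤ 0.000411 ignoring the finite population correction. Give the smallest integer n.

987

Without fpc, n₀ = s²/D = 0.4053/0.000411 = 986.1314.
Rounding up, n = 987.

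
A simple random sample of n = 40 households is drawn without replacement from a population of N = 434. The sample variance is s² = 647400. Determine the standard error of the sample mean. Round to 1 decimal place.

121.2

Under SRS without replacement, Var(ȳ) = (1 − f)·s²/n with f = n/N = 40/434 = 0.09216590.
Var(ȳ) = (1 − 0.09216590)·647400/40 = 0.90783410·16185 = 14693.295.
SE(ȳ) = √(14693.295) = 121.2.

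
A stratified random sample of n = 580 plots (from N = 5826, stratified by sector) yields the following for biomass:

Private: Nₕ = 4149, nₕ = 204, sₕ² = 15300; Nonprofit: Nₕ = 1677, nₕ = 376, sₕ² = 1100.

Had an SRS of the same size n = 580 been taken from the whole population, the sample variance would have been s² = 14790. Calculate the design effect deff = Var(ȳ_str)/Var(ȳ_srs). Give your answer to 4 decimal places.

1.5833

Var(ȳ_str) = Σ Wₕ²(1−fₕ)sₕ²/nₕ with Wₕ = Nₕ/5826:
  Private: (4149/5826)²·(1−204/4149)·15300/204 = 36.166855
  Nonprofit: (1677/5826)²·(1−376/1677)·1100/376 = 0.18805039
  → Var(ȳ_str) = 36.354905.
Var(ȳ_srs) = (1 − 580/5826)·14790/580 = 22.96138.
deff = 36.354905 / 22.96138 = 1.5833.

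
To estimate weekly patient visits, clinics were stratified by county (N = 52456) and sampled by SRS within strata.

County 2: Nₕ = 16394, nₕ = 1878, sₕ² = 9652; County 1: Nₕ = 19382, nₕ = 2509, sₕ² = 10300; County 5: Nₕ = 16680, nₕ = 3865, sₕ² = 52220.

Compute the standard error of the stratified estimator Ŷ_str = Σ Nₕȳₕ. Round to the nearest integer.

73849

Var(Ŷ_str) = Σₕ Nₕ²(1 − fₕ)sₕ²/nₕ.
County 2: 16394²·(1 − 1878/16394)·9652/1878 = 1.2230765 × 10^9.
County 1: 19382²·(1 − 2509/19382)·10300/2509 = 1.3425407 × 10^9.
County 5: 16680²·(1 − 3865/16680)·52220/3865 = 2.8880322 × 10^9.
Sum = 5.4536494 × 10^9.
SE = √(5.4536494 × 10^9) = 73849.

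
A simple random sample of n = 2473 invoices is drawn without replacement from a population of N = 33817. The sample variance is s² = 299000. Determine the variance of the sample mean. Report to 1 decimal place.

Under SRS without replacement, Var(ȳ) = (1 − f)·s²/n with f = n/N = 2473/33817 = 0.07312890.
Var(ȳ) = (1 − 0.07312890)·299000/2473 = 0.92687110·120.90578 = 112.06408.

112.1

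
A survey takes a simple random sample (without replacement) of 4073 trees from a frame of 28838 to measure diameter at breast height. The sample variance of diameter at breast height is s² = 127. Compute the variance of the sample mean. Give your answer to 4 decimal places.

0.0268

Under SRS without replacement, Var(ȳ) = (1 − f)·s²/n with f = n/N = 4073/28838 = 0.14123726.
Var(ȳ) = (1 − 0.14123726)·127/4073 = 0.85876274·0.031180948 = 0.026777036.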